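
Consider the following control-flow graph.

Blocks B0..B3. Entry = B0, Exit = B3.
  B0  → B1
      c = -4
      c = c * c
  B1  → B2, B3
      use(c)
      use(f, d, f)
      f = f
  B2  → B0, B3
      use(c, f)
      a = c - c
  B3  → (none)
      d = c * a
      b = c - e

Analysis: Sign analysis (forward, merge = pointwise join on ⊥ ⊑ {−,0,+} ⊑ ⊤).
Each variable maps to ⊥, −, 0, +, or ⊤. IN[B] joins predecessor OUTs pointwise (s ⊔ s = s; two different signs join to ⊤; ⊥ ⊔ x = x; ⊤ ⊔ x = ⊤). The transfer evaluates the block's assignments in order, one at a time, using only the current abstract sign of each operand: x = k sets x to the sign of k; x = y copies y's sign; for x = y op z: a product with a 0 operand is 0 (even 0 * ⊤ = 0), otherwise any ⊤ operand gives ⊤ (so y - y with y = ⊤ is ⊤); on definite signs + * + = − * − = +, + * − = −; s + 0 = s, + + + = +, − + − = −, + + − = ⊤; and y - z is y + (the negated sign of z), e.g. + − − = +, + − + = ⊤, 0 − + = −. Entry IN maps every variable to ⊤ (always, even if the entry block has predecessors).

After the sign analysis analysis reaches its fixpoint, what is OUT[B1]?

Answer: {a: ⊤, b: ⊤, c: +, d: ⊤, e: ⊤, f: ⊤}

Working:
Fixpoint table:
  B0:   IN=(all ⊤)   OUT={c:+; rest ⊤}
  B1:   IN={c:+; rest ⊤}   OUT={c:+; rest ⊤}
  B2:   IN={c:+; rest ⊤}   OUT={c:+; rest ⊤}
  B3:   IN={c:+; rest ⊤}   OUT={c:+; rest ⊤}

Merge at B1: IN[B1] = OUT[B0] = {a: ⊤, b: ⊤, c: +, d: ⊤, e: ⊤, f: ⊤}
Applying B1's transfer function to that IN value gives OUT[B1] (row B1 above).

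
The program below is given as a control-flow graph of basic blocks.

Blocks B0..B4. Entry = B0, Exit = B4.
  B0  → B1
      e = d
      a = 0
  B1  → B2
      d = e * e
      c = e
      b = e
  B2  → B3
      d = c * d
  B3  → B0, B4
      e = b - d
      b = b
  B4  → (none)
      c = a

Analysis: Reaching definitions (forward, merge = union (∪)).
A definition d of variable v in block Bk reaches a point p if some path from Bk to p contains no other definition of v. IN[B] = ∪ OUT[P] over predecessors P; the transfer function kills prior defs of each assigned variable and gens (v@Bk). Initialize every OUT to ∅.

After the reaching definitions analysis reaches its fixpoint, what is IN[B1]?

Answer: {a@B0, b@B3, c@B1, d@B2, e@B0}

Trace:
Converged values:
  B0: | IN={a@B0, b@B3, c@B1, d@B2, e@B3} | OUT={a@B0, b@B3, c@B1, d@B2, e@B0}
  B1: | IN={a@B0, b@B3, c@B1, d@B2, e@B0} | OUT={a@B0, b@B1, c@B1, d@B1, e@B0}
  B2: | IN={a@B0, b@B1, c@B1, d@B1, e@B0} | OUT={a@B0, b@B1, c@B1, d@B2, e@B0}
  B3: | IN={a@B0, b@B1, c@B1, d@B2, e@B0} | OUT={a@B0, b@B3, c@B1, d@B2, e@B3}
  B4: | IN={a@B0, b@B3, c@B1, d@B2, e@B3} | OUT={a@B0, b@B3, c@B4, d@B2, e@B3}

Merge at B1: IN[B1] = OUT[B0] = {a@B0, b@B3, c@B1, d@B2, e@B0}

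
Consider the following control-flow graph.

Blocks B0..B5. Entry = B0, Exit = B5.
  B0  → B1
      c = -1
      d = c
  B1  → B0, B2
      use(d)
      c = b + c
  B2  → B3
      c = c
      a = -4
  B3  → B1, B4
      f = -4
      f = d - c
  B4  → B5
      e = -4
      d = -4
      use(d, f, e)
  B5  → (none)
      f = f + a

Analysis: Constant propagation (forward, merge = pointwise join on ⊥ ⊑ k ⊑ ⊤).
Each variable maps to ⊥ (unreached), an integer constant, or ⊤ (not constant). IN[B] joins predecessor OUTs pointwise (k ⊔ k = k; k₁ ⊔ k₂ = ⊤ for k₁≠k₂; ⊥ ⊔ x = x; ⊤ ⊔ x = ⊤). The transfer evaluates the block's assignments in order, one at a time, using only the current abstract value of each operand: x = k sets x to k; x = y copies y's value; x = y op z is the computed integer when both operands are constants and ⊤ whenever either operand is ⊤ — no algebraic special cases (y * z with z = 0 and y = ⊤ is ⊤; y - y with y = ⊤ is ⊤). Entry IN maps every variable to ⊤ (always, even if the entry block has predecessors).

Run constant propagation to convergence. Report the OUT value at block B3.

Answer: {a: -4, b: ⊤, c: ⊤, d: -1, e: ⊤, f: ⊤}

Working:
Fixpoint table:
  B0:   IN=(all ⊤)   OUT={c:-1, d:-1; rest ⊤}
  B1:   IN={d:-1; rest ⊤}   OUT={d:-1; rest ⊤}
  B2:   IN={d:-1; rest ⊤}   OUT={a:-4, d:-1; rest ⊤}
  B3:   IN={a:-4, d:-1; rest ⊤}   OUT={a:-4, d:-1; rest ⊤}
  B4:   IN={a:-4, d:-1; rest ⊤}   OUT={a:-4, d:-4, e:-4; rest ⊤}
  B5:   IN={a:-4, d:-4, e:-4; rest ⊤}   OUT={a:-4, d:-4, e:-4; rest ⊤}

Merge at B3: IN[B3] = OUT[B2] = {a: -4, b: ⊤, c: ⊤, d: -1, e: ⊤, f: ⊤}
Applying B3's transfer function to that IN value gives OUT[B3] (row B3 above).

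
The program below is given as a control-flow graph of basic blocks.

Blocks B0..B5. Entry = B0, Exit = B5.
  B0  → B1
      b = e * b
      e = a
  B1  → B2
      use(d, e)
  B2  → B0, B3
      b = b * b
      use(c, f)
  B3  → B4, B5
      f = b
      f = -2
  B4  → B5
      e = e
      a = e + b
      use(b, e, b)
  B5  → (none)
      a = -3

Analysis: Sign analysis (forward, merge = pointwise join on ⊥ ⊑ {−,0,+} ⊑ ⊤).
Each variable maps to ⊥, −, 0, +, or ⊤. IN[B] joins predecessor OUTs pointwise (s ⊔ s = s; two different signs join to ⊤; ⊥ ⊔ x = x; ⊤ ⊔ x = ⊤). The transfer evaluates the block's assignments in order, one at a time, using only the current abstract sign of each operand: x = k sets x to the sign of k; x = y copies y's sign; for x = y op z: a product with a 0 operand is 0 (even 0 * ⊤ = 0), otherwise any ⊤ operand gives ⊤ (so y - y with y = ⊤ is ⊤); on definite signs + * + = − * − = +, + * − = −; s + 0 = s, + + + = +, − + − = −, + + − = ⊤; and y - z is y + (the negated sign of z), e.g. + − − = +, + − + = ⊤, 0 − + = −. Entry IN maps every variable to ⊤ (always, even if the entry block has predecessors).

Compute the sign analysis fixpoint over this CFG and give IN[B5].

Answer: {a: ⊤, b: ⊤, c: ⊤, d: ⊤, e: ⊤, f: -}

Trace:
Converged values:
  B0: | IN=(all ⊤) | OUT=(all ⊤)
  B1: | IN=(all ⊤) | OUT=(all ⊤)
  B2: | IN=(all ⊤) | OUT=(all ⊤)
  B3: | IN=(all ⊤) | OUT={f:-; rest ⊤}
  B4: | IN={f:-; rest ⊤} | OUT={f:-; rest ⊤}
  B5: | IN={f:-; rest ⊤} | OUT={a:-, f:-; rest ⊤}

Merge at B5: IN[B5] = OUT[B3] ⊔ OUT[B4] = {a: ⊤, b: ⊤, c: ⊤, d: ⊤, e: ⊤, f: -}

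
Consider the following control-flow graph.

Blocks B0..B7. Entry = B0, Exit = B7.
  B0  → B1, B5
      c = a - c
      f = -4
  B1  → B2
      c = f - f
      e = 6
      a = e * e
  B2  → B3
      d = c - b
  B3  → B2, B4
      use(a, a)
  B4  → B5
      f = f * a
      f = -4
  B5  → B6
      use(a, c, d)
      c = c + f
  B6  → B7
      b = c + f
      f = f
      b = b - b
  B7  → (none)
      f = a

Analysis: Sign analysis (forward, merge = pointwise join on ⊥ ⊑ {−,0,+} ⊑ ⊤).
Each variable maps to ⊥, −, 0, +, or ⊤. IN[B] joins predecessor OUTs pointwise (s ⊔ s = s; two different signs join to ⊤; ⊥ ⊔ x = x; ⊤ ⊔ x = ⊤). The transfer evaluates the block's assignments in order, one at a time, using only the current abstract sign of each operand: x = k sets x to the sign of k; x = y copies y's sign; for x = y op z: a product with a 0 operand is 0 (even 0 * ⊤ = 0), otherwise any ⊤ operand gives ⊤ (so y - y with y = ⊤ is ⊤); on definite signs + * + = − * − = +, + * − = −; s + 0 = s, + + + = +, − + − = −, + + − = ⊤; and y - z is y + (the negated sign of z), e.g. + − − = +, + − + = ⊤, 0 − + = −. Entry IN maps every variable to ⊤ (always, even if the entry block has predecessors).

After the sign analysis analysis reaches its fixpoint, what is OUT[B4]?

Converged values:
  B0:   IN=(all ⊤)   OUT={f:-; rest ⊤}
  B1:   IN={f:-; rest ⊤}   OUT={a:+, e:+, f:-; rest ⊤}
  B2:   IN={a:+, e:+, f:-; rest ⊤}   OUT={a:+, e:+, f:-; rest ⊤}
  B3:   IN={a:+, e:+, f:-; rest ⊤}   OUT={a:+, e:+, f:-; rest ⊤}
  B4:   IN={a:+, e:+, f:-; rest ⊤}   OUT={a:+, e:+, f:-; rest ⊤}
  B5:   IN={f:-; rest ⊤}   OUT={f:-; rest ⊤}
  B6:   IN={f:-; rest ⊤}   OUT={f:-; rest ⊤}
  B7:   IN={f:-; rest ⊤}   OUT=(all ⊤)

Merge at B4: IN[B4] = OUT[B3] = {a: +, b: ⊤, c: ⊤, d: ⊤, e: +, f: -}
Applying B4's transfer function to that IN value gives OUT[B4] (row B4 above).

Answer: {a: +, b: ⊤, c: ⊤, d: ⊤, e: +, f: -}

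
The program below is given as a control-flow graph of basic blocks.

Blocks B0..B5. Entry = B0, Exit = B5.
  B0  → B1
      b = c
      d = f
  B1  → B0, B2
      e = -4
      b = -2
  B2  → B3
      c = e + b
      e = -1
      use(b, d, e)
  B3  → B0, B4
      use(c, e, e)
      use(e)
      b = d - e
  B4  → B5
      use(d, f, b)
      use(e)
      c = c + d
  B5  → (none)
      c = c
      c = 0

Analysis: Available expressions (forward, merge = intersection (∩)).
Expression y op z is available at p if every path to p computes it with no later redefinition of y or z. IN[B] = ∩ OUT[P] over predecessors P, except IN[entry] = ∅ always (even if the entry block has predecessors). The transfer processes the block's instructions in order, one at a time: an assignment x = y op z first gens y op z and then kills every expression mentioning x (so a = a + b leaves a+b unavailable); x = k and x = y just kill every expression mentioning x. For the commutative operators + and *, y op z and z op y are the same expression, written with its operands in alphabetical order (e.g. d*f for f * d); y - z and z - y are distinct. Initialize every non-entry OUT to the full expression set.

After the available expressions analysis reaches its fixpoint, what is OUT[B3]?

Answer: {d-e}

Derivation:
Fixpoint table:
  B0:  IN={}  OUT={}
  B1:  IN={}  OUT={}
  B2:  IN={}  OUT={}
  B3:  IN={}  OUT={d-e}
  B4:  IN={d-e}  OUT={d-e}
  B5:  IN={d-e}  OUT={d-e}

Merge at B3: IN[B3] = OUT[B2] = {}
Applying B3's transfer function to that IN value gives OUT[B3] (row B3 above).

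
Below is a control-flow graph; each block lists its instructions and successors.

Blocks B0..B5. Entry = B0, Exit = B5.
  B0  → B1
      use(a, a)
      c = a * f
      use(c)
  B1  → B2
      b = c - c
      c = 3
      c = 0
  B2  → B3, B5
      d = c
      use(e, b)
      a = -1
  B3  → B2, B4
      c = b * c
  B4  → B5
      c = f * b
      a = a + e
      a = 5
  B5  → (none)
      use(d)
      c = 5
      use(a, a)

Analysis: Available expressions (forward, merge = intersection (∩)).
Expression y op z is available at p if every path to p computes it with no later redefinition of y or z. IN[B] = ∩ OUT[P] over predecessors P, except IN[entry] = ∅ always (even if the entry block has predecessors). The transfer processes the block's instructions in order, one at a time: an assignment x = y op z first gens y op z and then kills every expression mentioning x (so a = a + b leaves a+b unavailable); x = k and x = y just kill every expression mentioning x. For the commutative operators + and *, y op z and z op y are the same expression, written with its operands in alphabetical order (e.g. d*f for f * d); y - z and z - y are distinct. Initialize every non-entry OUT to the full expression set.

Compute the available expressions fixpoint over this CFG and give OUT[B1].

Answer: {a*f}

Working:
Per-block solution:
  B0:  IN={}  OUT={a*f}
  B1:  IN={a*f}  OUT={a*f}
  B2:  IN={}  OUT={}
  B3:  IN={}  OUT={}
  B4:  IN={}  OUT={b*f}
  B5:  IN={}  OUT={}

Merge at B1: IN[B1] = OUT[B0] = {a*f}
Applying B1's transfer function to that IN value gives OUT[B1] (row B1 above).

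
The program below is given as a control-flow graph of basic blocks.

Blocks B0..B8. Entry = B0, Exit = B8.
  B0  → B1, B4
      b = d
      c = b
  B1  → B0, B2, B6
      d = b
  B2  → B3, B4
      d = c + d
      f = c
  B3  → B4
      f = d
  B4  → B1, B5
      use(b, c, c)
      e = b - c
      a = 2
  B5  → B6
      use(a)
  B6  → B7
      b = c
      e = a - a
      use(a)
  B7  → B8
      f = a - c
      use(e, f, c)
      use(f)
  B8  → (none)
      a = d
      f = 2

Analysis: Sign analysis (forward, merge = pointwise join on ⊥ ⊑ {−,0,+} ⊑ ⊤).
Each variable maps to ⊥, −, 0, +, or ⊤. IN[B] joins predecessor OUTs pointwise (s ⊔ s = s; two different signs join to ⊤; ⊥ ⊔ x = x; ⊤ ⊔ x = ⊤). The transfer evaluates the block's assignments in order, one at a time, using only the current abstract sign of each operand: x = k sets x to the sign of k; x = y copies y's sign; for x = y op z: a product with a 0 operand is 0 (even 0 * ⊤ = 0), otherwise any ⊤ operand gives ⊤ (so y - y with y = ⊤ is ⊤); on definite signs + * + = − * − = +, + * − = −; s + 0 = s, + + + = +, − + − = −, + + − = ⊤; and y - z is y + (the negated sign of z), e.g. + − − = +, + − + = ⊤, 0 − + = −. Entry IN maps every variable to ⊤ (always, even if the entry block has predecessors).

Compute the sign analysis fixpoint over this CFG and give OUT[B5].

Answer: {a: +, b: ⊤, c: ⊤, d: ⊤, e: ⊤, f: ⊤}

Working:
Per-block solution:
  B0:  IN=(all ⊤)  OUT=(all ⊤)
  B1:  IN=(all ⊤)  OUT=(all ⊤)
  B2:  IN=(all ⊤)  OUT=(all ⊤)
  B3:  IN=(all ⊤)  OUT=(all ⊤)
  B4:  IN=(all ⊤)  OUT={a:+; rest ⊤}
  B5:  IN={a:+; rest ⊤}  OUT={a:+; rest ⊤}
  B6:  IN=(all ⊤)  OUT=(all ⊤)
  B7:  IN=(all ⊤)  OUT=(all ⊤)
  B8:  IN=(all ⊤)  OUT={f:+; rest ⊤}

Merge at B5: IN[B5] = OUT[B4] = {a: +, b: ⊤, c: ⊤, d: ⊤, e: ⊤, f: ⊤}
Applying B5's transfer function to that IN value gives OUT[B5] (row B5 above).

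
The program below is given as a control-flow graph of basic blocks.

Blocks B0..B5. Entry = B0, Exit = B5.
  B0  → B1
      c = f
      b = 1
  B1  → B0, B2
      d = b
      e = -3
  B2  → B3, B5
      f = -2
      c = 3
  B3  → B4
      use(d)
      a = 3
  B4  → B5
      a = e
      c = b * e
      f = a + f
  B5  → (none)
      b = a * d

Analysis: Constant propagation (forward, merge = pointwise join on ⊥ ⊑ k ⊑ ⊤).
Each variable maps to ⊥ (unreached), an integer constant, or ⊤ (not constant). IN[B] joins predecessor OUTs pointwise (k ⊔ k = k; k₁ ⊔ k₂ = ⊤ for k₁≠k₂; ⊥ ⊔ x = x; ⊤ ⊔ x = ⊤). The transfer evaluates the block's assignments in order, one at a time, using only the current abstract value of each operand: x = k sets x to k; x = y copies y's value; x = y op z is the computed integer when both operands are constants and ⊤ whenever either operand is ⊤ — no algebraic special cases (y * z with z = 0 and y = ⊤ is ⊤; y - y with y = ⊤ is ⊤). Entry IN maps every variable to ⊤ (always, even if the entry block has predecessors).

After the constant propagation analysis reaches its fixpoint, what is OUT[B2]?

Answer: {a: ⊤, b: 1, c: 3, d: 1, e: -3, f: -2}

Working:
Converged values:
  B0: | IN=(all ⊤) | OUT={b:1; rest ⊤}
  B1: | IN={b:1; rest ⊤} | OUT={b:1, d:1, e:-3; rest ⊤}
  B2: | IN={b:1, d:1, e:-3; rest ⊤} | OUT={b:1, c:3, d:1, e:-3, f:-2; rest ⊤}
  B3: | IN={b:1, c:3, d:1, e:-3, f:-2; rest ⊤} | OUT={a:3, b:1, c:3, d:1, e:-3, f:-2; rest ⊤}
  B4: | IN={a:3, b:1, c:3, d:1, e:-3, f:-2; rest ⊤} | OUT={a:-3, b:1, c:-3, d:1, e:-3, f:-5; rest ⊤}
  B5: | IN={b:1, d:1, e:-3; rest ⊤} | OUT={d:1, e:-3; rest ⊤}

Merge at B2: IN[B2] = OUT[B1] = {a: ⊤, b: 1, c: ⊤, d: 1, e: -3, f: ⊤}
Applying B2's transfer function to that IN value gives OUT[B2] (row B2 above).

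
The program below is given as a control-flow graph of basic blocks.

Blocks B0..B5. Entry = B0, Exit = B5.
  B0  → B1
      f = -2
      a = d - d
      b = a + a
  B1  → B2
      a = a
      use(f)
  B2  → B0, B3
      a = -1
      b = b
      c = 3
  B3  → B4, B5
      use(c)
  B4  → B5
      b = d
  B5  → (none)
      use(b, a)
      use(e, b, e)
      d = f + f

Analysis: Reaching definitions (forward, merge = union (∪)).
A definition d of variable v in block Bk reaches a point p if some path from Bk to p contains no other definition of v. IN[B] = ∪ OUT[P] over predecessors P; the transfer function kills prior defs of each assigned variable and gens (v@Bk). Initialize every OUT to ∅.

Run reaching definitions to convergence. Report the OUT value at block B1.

Per-block solution:
  B0:   IN={a@B2, b@B2, c@B2, f@B0}   OUT={a@B0, b@B0, c@B2, f@B0}
  B1:   IN={a@B0, b@B0, c@B2, f@B0}   OUT={a@B1, b@B0, c@B2, f@B0}
  B2:   IN={a@B1, b@B0, c@B2, f@B0}   OUT={a@B2, b@B2, c@B2, f@B0}
  B3:   IN={a@B2, b@B2, c@B2, f@B0}   OUT={a@B2, b@B2, c@B2, f@B0}
  B4:   IN={a@B2, b@B2, c@B2, f@B0}   OUT={a@B2, b@B4, c@B2, f@B0}
  B5:   IN={a@B2, b@B2, b@B4, c@B2, f@B0}   OUT={a@B2, b@B2, b@B4, c@B2, d@B5, f@B0}

Merge at B1: IN[B1] = OUT[B0] = {a@B0, b@B0, c@B2, f@B0}
Applying B1's transfer function to that IN value gives OUT[B1] (row B1 above).

Answer: {a@B1, b@B0, c@B2, f@B0}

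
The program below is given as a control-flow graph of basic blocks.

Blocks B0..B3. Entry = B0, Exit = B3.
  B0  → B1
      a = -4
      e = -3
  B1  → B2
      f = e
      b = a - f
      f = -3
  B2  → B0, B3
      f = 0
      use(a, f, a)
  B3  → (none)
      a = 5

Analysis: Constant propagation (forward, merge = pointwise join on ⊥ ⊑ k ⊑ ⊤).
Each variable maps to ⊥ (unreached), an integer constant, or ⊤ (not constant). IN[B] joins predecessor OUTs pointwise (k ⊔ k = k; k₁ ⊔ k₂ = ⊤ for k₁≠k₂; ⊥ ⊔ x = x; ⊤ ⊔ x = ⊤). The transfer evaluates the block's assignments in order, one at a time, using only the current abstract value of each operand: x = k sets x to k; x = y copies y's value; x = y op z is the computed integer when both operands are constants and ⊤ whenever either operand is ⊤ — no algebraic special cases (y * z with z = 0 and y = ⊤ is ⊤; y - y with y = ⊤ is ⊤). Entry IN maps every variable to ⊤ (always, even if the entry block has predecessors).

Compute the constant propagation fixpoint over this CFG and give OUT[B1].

Answer: {a: -4, b: -1, c: ⊤, d: ⊤, e: -3, f: -3}

Working:
Converged values:
  B0:  IN=(all ⊤)  OUT={a:-4, e:-3; rest ⊤}
  B1:  IN={a:-4, e:-3; rest ⊤}  OUT={a:-4, b:-1, e:-3, f:-3; rest ⊤}
  B2:  IN={a:-4, b:-1, e:-3, f:-3; rest ⊤}  OUT={a:-4, b:-1, e:-3, f:0; rest ⊤}
  B3:  IN={a:-4, b:-1, e:-3, f:0; rest ⊤}  OUT={a:5, b:-1, e:-3, f:0; rest ⊤}

Merge at B1: IN[B1] = OUT[B0] = {a: -4, b: ⊤, c: ⊤, d: ⊤, e: -3, f: ⊤}
Applying B1's transfer function to that IN value gives OUT[B1] (row B1 above).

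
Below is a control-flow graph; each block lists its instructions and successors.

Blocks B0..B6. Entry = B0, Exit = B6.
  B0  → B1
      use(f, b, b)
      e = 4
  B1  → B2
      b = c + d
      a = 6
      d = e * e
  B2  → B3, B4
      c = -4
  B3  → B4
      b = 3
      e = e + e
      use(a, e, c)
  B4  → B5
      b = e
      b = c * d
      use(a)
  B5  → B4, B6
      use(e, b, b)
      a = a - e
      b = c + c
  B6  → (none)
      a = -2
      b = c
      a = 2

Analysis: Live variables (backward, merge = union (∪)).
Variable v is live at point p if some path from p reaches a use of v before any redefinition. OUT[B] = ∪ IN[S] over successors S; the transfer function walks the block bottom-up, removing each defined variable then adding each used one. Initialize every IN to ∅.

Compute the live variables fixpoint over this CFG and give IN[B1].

Answer: {c, d, e}

Working:
Fixpoint table:
  B0:   IN={b, c, d, f}   OUT={c, d, e}
  B1:   IN={c, d, e}   OUT={a, d, e}
  B2:   IN={a, d, e}   OUT={a, c, d, e}
  B3:   IN={a, c, d, e}   OUT={a, c, d, e}
  B4:   IN={a, c, d, e}   OUT={a, b, c, d, e}
  B5:   IN={a, b, c, d, e}   OUT={a, c, d, e}
  B6:   IN={c}   OUT={}

Merge at B1: OUT[B1] = IN[B2] = {a, d, e}
Applying B1's transfer function to that OUT value gives IN[B1] (row B1 above).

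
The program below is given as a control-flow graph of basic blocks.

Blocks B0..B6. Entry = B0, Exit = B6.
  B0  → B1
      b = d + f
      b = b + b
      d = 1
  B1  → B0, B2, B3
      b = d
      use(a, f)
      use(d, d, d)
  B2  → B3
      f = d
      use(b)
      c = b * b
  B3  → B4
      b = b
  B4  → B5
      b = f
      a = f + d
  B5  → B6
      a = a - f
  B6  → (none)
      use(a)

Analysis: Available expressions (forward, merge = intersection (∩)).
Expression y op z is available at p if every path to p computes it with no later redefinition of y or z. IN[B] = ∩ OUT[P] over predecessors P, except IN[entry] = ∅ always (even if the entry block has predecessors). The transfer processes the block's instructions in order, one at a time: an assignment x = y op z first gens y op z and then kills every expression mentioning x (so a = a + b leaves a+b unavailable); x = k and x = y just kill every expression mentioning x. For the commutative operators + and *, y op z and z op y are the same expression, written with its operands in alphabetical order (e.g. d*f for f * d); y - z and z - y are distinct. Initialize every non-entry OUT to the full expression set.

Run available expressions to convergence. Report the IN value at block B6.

Answer: {d+f}

Working:
Per-block solution:
  B0: | IN={} | OUT={}
  B1: | IN={} | OUT={}
  B2: | IN={} | OUT={b*b}
  B3: | IN={} | OUT={}
  B4: | IN={} | OUT={d+f}
  B5: | IN={d+f} | OUT={d+f}
  B6: | IN={d+f} | OUT={d+f}

Merge at B6: IN[B6] = OUT[B5] = {d+f}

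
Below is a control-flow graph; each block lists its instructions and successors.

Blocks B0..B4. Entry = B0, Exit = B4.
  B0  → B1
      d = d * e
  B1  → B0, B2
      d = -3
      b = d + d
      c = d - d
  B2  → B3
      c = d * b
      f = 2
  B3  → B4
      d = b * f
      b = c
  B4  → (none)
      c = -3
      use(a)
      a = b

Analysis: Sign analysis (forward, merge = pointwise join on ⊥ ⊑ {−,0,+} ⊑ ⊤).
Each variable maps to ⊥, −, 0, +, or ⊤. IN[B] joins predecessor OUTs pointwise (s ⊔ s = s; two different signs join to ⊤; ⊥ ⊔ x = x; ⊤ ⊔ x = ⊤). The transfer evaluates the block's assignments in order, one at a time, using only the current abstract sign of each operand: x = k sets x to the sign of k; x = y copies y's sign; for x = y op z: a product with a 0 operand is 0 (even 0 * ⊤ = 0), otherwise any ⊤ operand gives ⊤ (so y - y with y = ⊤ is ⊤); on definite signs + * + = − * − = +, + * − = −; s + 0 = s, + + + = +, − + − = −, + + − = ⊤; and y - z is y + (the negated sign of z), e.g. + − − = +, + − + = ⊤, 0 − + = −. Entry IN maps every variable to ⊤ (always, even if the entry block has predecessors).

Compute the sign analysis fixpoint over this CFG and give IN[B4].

Answer: {a: ⊤, b: +, c: +, d: -, e: ⊤, f: +}

Working:
Fixpoint table:
  B0:  IN=(all ⊤)  OUT=(all ⊤)
  B1:  IN=(all ⊤)  OUT={b:-, d:-; rest ⊤}
  B2:  IN={b:-, d:-; rest ⊤}  OUT={b:-, c:+, d:-, f:+; rest ⊤}
  B3:  IN={b:-, c:+, d:-, f:+; rest ⊤}  OUT={b:+, c:+, d:-, f:+; rest ⊤}
  B4:  IN={b:+, c:+, d:-, f:+; rest ⊤}  OUT={a:+, b:+, c:-, d:-, f:+; rest ⊤}

Merge at B4: IN[B4] = OUT[B3] = {a: ⊤, b: +, c: +, d: -, e: ⊤, f: +}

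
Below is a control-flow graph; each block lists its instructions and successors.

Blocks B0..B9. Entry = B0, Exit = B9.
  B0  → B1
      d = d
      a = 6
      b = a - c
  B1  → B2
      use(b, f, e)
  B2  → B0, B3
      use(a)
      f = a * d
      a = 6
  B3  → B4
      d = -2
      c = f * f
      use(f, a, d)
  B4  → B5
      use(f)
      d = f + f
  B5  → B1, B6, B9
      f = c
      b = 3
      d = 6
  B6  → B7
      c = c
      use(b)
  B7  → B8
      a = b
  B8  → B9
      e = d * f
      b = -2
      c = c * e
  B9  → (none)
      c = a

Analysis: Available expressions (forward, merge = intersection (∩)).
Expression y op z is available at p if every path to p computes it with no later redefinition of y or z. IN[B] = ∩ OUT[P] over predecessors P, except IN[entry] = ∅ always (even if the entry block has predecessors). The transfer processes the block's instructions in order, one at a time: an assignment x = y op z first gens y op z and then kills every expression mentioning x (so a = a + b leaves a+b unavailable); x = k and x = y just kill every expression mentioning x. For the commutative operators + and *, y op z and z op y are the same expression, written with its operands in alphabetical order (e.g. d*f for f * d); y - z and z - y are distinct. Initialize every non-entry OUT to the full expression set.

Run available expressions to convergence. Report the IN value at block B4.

Converged values:
  B0:   IN={}   OUT={a-c}
  B1:   IN={}   OUT={}
  B2:   IN={}   OUT={}
  B3:   IN={}   OUT={f*f}
  B4:   IN={f*f}   OUT={f*f, f+f}
  B5:   IN={f*f, f+f}   OUT={}
  B6:   IN={}   OUT={}
  B7:   IN={}   OUT={}
  B8:   IN={}   OUT={d*f}
  B9:   IN={}   OUT={}

Merge at B4: IN[B4] = OUT[B3] = {f*f}

Answer: {f*f}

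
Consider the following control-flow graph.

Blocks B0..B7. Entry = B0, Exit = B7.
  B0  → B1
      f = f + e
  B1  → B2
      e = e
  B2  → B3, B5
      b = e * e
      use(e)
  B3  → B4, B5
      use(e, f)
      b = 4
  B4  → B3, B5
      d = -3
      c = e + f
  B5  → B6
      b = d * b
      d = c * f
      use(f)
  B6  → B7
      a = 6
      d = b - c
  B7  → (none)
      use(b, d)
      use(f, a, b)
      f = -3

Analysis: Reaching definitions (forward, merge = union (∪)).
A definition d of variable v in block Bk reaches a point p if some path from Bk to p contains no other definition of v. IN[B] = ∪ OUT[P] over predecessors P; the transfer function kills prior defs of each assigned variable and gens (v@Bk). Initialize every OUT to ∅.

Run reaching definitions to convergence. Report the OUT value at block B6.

Converged values:
  B0: | IN={} | OUT={f@B0}
  B1: | IN={f@B0} | OUT={e@B1, f@B0}
  B2: | IN={e@B1, f@B0} | OUT={b@B2, e@B1, f@B0}
  B3: | IN={b@B2, b@B3, c@B4, d@B4, e@B1, f@B0} | OUT={b@B3, c@B4, d@B4, e@B1, f@B0}
  B4: | IN={b@B3, c@B4, d@B4, e@B1, f@B0} | OUT={b@B3, c@B4, d@B4, e@B1, f@B0}
  B5: | IN={b@B2, b@B3, c@B4, d@B4, e@B1, f@B0} | OUT={b@B5, c@B4, d@B5, e@B1, f@B0}
  B6: | IN={b@B5, c@B4, d@B5, e@B1, f@B0} | OUT={a@B6, b@B5, c@B4, d@B6, e@B1, f@B0}
  B7: | IN={a@B6, b@B5, c@B4, d@B6, e@B1, f@B0} | OUT={a@B6, b@B5, c@B4, d@B6, e@B1, f@B7}

Merge at B6: IN[B6] = OUT[B5] = {b@B5, c@B4, d@B5, e@B1, f@B0}
Applying B6's transfer function to that IN value gives OUT[B6] (row B6 above).

Answer: {a@B6, b@B5, c@B4, d@B6, e@B1, f@B0}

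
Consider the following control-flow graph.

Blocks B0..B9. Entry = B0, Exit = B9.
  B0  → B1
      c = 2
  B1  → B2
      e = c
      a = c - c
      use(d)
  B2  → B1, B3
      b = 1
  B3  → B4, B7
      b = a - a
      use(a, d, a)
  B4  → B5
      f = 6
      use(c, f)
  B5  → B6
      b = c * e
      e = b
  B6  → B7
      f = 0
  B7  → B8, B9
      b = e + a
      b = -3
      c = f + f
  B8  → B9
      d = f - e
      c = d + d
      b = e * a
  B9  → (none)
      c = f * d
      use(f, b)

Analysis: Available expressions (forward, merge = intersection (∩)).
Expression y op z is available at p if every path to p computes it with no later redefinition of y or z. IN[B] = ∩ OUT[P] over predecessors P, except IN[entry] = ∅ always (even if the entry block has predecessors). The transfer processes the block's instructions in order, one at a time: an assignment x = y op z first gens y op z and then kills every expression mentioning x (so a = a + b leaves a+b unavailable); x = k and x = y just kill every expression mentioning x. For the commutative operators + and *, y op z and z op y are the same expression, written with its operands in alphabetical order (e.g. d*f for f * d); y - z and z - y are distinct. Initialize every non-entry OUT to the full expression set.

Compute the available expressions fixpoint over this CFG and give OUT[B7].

Fixpoint table:
  B0:   IN={}   OUT={}
  B1:   IN={}   OUT={c-c}
  B2:   IN={c-c}   OUT={c-c}
  B3:   IN={c-c}   OUT={a-a, c-c}
  B4:   IN={a-a, c-c}   OUT={a-a, c-c}
  B5:   IN={a-a, c-c}   OUT={a-a, c-c}
  B6:   IN={a-a, c-c}   OUT={a-a, c-c}
  B7:   IN={a-a, c-c}   OUT={a+e, a-a, f+f}
  B8:   IN={a+e, a-a, f+f}   OUT={a*e, a+e, a-a, d+d, f+f, f-e}
  B9:   IN={a+e, a-a, f+f}   OUT={a+e, a-a, d*f, f+f}

Merge at B7: IN[B7] = OUT[B3] ∩ OUT[B6] = {a-a, c-c}
Applying B7's transfer function to that IN value gives OUT[B7] (row B7 above).

Answer: {a+e, a-a, f+f}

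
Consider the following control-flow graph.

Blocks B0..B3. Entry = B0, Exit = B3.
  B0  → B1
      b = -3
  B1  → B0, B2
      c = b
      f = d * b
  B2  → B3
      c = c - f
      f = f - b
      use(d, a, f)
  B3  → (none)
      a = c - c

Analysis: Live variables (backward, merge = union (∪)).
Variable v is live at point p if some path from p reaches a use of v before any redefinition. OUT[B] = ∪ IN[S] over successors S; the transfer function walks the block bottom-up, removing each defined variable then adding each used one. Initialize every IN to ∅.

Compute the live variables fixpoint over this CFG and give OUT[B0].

Answer: {a, b, d}

Working:
Per-block solution:
  B0: | IN={a, d} | OUT={a, b, d}
  B1: | IN={a, b, d} | OUT={a, b, c, d, f}
  B2: | IN={a, b, c, d, f} | OUT={c}
  B3: | IN={c} | OUT={}

Merge at B0: OUT[B0] = IN[B1] = {a, b, d}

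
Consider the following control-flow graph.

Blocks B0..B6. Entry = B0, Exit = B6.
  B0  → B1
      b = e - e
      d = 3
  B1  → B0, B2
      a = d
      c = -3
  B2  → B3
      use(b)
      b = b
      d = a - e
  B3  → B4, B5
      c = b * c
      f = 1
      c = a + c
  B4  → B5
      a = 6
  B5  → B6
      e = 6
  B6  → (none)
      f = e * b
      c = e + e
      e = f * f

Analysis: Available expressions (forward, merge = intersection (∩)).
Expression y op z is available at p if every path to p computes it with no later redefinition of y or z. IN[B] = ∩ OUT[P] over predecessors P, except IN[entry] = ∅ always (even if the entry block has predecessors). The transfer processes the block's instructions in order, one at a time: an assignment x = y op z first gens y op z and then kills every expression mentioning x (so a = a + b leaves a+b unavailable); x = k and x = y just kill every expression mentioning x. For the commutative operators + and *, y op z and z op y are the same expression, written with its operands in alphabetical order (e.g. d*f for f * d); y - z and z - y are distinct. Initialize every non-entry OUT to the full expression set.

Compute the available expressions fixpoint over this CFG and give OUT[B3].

Fixpoint table:
  B0:  IN={}  OUT={e-e}
  B1:  IN={e-e}  OUT={e-e}
  B2:  IN={e-e}  OUT={a-e, e-e}
  B3:  IN={a-e, e-e}  OUT={a-e, e-e}
  B4:  IN={a-e, e-e}  OUT={e-e}
  B5:  IN={e-e}  OUT={}
  B6:  IN={}  OUT={f*f}

Merge at B3: IN[B3] = OUT[B2] = {a-e, e-e}
Applying B3's transfer function to that IN value gives OUT[B3] (row B3 above).

Answer: {a-e, e-e}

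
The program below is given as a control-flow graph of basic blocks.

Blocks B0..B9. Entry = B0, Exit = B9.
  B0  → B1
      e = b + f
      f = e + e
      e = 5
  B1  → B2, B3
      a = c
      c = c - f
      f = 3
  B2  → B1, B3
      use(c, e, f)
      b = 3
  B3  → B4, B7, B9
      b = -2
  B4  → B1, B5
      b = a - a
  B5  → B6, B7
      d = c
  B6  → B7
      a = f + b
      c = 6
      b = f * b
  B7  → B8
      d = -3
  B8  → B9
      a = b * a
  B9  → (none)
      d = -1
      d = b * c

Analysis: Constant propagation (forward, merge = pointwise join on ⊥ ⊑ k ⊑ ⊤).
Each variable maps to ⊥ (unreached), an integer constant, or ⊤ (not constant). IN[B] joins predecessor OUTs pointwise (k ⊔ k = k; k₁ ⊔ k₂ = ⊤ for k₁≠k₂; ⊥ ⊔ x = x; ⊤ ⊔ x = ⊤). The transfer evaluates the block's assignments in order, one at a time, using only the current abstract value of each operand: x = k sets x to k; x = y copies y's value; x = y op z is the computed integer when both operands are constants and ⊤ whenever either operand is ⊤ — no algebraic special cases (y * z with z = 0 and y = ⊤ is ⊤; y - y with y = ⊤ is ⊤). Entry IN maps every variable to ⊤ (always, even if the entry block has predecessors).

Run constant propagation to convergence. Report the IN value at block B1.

Answer: {a: ⊤, b: ⊤, c: ⊤, d: ⊤, e: 5, f: ⊤}

Working:
Fixpoint table:
  B0:  IN=(all ⊤)  OUT={e:5; rest ⊤}
  B1:  IN={e:5; rest ⊤}  OUT={e:5, f:3; rest ⊤}
  B2:  IN={e:5, f:3; rest ⊤}  OUT={b:3, e:5, f:3; rest ⊤}
  B3:  IN={e:5, f:3; rest ⊤}  OUT={b:-2, e:5, f:3; rest ⊤}
  B4:  IN={b:-2, e:5, f:3; rest ⊤}  OUT={e:5, f:3; rest ⊤}
  B5:  IN={e:5, f:3; rest ⊤}  OUT={e:5, f:3; rest ⊤}
  B6:  IN={e:5, f:3; rest ⊤}  OUT={c:6, e:5, f:3; rest ⊤}
  B7:  IN={e:5, f:3; rest ⊤}  OUT={d:-3, e:5, f:3; rest ⊤}
  B8:  IN={d:-3, e:5, f:3; rest ⊤}  OUT={d:-3, e:5, f:3; rest ⊤}
  B9:  IN={e:5, f:3; rest ⊤}  OUT={e:5, f:3; rest ⊤}

Merge at B1: IN[B1] = OUT[B0] ⊔ OUT[B2] ⊔ OUT[B4] = {a: ⊤, b: ⊤, c: ⊤, d: ⊤, e: 5, f: ⊤}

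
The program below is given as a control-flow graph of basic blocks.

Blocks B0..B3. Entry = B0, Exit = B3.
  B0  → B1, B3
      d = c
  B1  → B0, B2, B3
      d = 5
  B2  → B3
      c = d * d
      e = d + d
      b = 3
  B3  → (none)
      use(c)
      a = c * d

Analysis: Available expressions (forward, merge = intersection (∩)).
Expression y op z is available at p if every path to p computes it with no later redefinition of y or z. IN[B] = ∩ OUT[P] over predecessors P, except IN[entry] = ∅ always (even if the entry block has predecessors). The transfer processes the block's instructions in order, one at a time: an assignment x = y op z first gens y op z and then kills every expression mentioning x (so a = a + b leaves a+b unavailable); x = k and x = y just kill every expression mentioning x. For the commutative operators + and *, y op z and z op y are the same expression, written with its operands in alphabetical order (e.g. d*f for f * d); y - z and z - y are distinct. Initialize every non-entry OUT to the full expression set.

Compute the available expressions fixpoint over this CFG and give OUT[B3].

Answer: {c*d}

Derivation:
Fixpoint table:
  B0: | IN={} | OUT={}
  B1: | IN={} | OUT={}
  B2: | IN={} | OUT={d*d, d+d}
  B3: | IN={} | OUT={c*d}

Merge at B3: IN[B3] = OUT[B0] ∩ OUT[B1] ∩ OUT[B2] = {}
Applying B3's transfer function to that IN value gives OUT[B3] (row B3 above).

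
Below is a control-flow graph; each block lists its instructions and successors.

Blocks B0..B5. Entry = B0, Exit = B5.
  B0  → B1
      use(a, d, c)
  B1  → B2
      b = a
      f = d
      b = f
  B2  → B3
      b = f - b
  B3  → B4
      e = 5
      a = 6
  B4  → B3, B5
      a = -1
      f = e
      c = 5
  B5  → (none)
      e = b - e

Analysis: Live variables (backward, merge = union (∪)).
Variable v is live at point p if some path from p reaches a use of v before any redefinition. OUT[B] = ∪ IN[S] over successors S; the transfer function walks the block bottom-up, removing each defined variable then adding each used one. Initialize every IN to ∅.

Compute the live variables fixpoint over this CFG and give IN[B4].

Answer: {b, e}

Working:
Fixpoint table:
  B0:   IN={a, c, d}   OUT={a, d}
  B1:   IN={a, d}   OUT={b, f}
  B2:   IN={b, f}   OUT={b}
  B3:   IN={b}   OUT={b, e}
  B4:   IN={b, e}   OUT={b, e}
  B5:   IN={b, e}   OUT={}

Merge at B4: OUT[B4] = IN[B3] ⊔ IN[B5] = {b, e}
Applying B4's transfer function to that OUT value gives IN[B4] (row B4 above).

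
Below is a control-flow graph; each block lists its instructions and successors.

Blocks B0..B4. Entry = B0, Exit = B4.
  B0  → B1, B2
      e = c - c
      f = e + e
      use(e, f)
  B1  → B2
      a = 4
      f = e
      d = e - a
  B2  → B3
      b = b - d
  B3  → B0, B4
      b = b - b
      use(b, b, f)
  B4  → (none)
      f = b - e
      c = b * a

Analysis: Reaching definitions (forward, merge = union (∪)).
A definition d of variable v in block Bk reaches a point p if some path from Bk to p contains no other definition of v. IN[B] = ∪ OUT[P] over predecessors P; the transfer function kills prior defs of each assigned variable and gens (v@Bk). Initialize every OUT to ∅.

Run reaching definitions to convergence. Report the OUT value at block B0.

Answer: {a@B1, b@B3, d@B1, e@B0, f@B0}

Derivation:
Converged values:
  B0:   IN={a@B1, b@B3, d@B1, e@B0, f@B0, f@B1}   OUT={a@B1, b@B3, d@B1, e@B0, f@B0}
  B1:   IN={a@B1, b@B3, d@B1, e@B0, f@B0}   OUT={a@B1, b@B3, d@B1, e@B0, f@B1}
  B2:   IN={a@B1, b@B3, d@B1, e@B0, f@B0, f@B1}   OUT={a@B1, b@B2, d@B1, e@B0, f@B0, f@B1}
  B3:   IN={a@B1, b@B2, d@B1, e@B0, f@B0, f@B1}   OUT={a@B1, b@B3, d@B1, e@B0, f@B0, f@B1}
  B4:   IN={a@B1, b@B3, d@B1, e@B0, f@B0, f@B1}   OUT={a@B1, b@B3, c@B4, d@B1, e@B0, f@B4}

Merge at B0 (entry node, so the boundary value {} is joined with the incoming edge(s)): IN[B0] = {} ⊔ OUT[B3] = {a@B1, b@B3, d@B1, e@B0, f@B0, f@B1}
Applying B0's transfer function to that IN value gives OUT[B0] (row B0 above).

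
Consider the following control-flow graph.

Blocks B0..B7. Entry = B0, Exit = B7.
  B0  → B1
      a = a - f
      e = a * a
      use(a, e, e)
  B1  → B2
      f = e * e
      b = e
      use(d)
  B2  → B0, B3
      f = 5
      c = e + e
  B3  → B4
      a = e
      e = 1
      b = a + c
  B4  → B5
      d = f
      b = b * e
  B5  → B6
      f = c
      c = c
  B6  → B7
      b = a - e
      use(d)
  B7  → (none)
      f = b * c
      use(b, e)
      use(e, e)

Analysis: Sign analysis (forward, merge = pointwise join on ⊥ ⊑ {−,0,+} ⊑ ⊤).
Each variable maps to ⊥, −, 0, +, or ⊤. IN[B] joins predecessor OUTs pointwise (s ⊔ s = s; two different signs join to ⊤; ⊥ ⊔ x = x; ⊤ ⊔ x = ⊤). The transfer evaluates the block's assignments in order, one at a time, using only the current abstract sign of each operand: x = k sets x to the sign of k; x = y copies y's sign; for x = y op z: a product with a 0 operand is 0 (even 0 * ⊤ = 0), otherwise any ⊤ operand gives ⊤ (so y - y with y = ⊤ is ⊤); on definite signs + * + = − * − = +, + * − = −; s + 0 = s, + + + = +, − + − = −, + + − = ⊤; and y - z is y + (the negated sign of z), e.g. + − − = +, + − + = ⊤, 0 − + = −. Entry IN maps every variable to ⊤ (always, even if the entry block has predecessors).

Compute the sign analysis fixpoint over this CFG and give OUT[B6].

Per-block solution:
  B0:  IN=(all ⊤)  OUT=(all ⊤)
  B1:  IN=(all ⊤)  OUT=(all ⊤)
  B2:  IN=(all ⊤)  OUT={f:+; rest ⊤}
  B3:  IN={f:+; rest ⊤}  OUT={e:+, f:+; rest ⊤}
  B4:  IN={e:+, f:+; rest ⊤}  OUT={d:+, e:+, f:+; rest ⊤}
  B5:  IN={d:+, e:+, f:+; rest ⊤}  OUT={d:+, e:+; rest ⊤}
  B6:  IN={d:+, e:+; rest ⊤}  OUT={d:+, e:+; rest ⊤}
  B7:  IN={d:+, e:+; rest ⊤}  OUT={d:+, e:+; rest ⊤}

Merge at B6: IN[B6] = OUT[B5] = {a: ⊤, b: ⊤, c: ⊤, d: +, e: +, f: ⊤}
Applying B6's transfer function to that IN value gives OUT[B6] (row B6 above).

Answer: {a: ⊤, b: ⊤, c: ⊤, d: +, e: +, f: ⊤}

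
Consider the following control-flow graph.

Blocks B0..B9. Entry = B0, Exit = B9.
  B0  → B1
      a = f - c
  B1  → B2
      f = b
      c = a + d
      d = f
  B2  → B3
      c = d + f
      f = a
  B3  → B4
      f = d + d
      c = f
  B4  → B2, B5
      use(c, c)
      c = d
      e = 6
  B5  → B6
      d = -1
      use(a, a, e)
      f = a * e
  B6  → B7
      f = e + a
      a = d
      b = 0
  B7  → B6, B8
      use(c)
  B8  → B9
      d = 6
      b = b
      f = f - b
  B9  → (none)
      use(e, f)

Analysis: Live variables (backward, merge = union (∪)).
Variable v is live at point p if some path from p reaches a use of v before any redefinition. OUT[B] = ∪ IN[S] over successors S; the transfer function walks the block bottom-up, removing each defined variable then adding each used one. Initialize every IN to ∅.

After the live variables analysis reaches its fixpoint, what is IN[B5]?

Answer: {a, c, e}

Working:
Converged values:
  B0: | IN={b, c, d, f} | OUT={a, b, d}
  B1: | IN={a, b, d} | OUT={a, d, f}
  B2: | IN={a, d, f} | OUT={a, d}
  B3: | IN={a, d} | OUT={a, c, d, f}
  B4: | IN={a, c, d, f} | OUT={a, c, d, e, f}
  B5: | IN={a, c, e} | OUT={a, c, d, e}
  B6: | IN={a, c, d, e} | OUT={a, b, c, d, e, f}
  B7: | IN={a, b, c, d, e, f} | OUT={a, b, c, d, e, f}
  B8: | IN={b, e, f} | OUT={e, f}
  B9: | IN={e, f} | OUT={}

Merge at B5: OUT[B5] = IN[B6] = {a, c, d, e}
Applying B5's transfer function to that OUT value gives IN[B5] (row B5 above).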